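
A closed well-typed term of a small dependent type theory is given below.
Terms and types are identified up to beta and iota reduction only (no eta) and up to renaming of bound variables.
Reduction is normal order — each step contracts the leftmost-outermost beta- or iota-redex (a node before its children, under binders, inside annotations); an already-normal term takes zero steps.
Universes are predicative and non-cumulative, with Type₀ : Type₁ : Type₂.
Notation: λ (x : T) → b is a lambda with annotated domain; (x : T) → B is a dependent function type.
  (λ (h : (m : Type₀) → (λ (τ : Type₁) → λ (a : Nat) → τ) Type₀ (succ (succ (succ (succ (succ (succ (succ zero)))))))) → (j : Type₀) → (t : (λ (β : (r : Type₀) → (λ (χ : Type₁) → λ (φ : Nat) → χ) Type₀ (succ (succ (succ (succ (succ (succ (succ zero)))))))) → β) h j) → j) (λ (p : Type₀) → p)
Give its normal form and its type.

normal form:
  (h : Type₀) → (m : h) → h
the term's type:
  Type₁


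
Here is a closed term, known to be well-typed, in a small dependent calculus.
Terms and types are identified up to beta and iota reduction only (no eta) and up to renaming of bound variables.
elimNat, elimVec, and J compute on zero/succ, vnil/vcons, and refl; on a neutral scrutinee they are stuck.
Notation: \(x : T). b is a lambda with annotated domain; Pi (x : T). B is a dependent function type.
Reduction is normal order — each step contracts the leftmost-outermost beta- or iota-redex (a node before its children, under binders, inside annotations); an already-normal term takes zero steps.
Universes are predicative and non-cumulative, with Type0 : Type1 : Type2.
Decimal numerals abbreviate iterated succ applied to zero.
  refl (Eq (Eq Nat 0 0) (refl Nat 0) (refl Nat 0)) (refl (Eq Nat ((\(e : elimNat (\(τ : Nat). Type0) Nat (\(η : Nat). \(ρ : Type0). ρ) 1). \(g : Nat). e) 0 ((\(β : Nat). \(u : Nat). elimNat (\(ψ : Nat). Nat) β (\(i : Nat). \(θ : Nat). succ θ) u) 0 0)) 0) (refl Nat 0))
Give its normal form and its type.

reduced normal form:
  refl (Eq (Eq Nat 0 0) (refl Nat 0) (refl Nat 0)) (refl (Eq Nat 0 0) (refl Nat 0))
type:
  Eq (Eq (Eq Nat 0 0) (refl Nat 0) (refl Nat 0)) (refl (Eq Nat 0 0) (refl Nat 0)) (refl (Eq Nat 0 0) (refl Nat 0))
observation: 2 normal-order steps normalize the term, beginning with a beta-redex.


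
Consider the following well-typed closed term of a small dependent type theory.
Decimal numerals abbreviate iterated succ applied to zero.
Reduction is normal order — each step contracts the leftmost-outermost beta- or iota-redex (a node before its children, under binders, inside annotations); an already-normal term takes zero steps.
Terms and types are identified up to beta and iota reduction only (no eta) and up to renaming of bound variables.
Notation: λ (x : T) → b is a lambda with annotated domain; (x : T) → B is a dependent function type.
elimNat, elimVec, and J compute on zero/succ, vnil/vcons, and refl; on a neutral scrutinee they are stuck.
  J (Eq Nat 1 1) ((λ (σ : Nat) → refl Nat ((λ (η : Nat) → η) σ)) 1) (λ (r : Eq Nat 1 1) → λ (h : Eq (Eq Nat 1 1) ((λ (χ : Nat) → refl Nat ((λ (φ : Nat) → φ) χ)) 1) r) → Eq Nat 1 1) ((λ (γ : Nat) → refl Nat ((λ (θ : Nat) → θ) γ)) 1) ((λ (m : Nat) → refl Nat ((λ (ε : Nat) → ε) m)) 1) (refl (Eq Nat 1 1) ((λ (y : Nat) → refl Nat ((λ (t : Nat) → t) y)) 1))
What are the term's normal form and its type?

resulting normal form:
  refl Nat 1
inferred type:
  Eq Nat 1 1
observation: normalization takes exactly 3 steps under the normal-order strategy.


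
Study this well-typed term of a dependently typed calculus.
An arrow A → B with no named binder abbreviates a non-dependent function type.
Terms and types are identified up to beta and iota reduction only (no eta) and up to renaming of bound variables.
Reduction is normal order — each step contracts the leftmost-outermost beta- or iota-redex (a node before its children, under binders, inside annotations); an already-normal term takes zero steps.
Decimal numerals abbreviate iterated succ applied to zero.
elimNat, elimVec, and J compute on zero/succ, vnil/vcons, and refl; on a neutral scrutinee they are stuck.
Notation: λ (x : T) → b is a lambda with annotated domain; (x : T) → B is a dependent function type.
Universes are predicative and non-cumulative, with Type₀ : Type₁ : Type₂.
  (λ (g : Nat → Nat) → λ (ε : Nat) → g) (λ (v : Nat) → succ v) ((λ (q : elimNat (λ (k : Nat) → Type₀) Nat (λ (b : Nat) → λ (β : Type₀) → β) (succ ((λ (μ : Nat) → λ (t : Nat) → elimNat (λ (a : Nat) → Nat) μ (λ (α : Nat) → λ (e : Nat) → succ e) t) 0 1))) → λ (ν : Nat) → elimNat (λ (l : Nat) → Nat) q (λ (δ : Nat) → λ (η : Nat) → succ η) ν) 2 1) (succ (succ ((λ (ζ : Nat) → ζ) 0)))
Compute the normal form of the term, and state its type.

normal form:
  3
inferred type:
  Nat
observation: the leftmost-outermost redex is a beta-redex, and normalization takes 4 steps.


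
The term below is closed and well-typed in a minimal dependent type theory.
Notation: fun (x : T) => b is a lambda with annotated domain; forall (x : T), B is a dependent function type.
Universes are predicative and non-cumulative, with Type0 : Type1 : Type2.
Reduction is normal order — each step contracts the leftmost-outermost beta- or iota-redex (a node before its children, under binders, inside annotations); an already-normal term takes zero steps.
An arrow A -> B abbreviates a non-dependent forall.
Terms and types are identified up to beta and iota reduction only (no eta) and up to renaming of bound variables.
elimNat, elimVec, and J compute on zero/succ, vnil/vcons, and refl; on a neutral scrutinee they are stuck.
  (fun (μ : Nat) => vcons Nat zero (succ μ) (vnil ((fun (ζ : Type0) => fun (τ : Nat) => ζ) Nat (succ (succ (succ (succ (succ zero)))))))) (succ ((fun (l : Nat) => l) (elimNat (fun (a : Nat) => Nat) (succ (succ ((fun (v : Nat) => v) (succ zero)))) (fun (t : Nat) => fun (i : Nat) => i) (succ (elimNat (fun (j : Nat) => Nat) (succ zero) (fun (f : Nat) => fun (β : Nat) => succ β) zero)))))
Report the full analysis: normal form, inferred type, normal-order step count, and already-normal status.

reduced normal form:
  vcons Nat zero (succ (succ (succ (succ (succ zero))))) (vnil Nat)
inferred type:
  Vec Nat (succ zero)
steps to reach normal form (normal order): 13
already normal: no
first redex: a beta-redex


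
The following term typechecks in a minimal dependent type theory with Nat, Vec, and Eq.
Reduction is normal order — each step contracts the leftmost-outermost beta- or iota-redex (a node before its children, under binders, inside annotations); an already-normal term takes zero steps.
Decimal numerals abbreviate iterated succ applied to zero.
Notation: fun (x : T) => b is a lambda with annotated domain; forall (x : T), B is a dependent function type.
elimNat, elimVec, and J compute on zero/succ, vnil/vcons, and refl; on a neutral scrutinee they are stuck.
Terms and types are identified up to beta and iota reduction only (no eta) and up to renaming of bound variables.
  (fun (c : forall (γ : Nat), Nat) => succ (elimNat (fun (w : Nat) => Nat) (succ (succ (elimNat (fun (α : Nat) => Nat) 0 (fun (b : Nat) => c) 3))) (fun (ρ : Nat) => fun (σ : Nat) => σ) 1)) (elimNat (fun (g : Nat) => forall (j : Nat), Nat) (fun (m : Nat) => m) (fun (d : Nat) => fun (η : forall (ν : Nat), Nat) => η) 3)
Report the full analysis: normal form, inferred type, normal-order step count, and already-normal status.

resulting normal form:
  3
the term's type:
  Nat
steps to reach normal form (normal order): 45
already normal: no
first redex: a beta-redex


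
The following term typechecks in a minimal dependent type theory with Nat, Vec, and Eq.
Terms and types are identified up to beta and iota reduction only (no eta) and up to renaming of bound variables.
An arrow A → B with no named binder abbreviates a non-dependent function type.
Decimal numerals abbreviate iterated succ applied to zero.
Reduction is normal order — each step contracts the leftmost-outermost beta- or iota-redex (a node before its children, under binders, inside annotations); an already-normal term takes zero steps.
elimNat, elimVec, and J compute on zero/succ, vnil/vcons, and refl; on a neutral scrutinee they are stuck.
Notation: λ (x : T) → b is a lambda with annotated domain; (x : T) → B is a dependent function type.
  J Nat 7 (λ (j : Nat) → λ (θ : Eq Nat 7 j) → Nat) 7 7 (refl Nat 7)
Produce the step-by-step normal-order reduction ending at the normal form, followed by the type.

normal-order reduction sequence:
  J Nat 7 (λ (j : Nat) → λ (θ : Eq Nat 7 j) → Nat) 7 7 (refl Nat 7)
  ~> 7
inferred type:
  Nat


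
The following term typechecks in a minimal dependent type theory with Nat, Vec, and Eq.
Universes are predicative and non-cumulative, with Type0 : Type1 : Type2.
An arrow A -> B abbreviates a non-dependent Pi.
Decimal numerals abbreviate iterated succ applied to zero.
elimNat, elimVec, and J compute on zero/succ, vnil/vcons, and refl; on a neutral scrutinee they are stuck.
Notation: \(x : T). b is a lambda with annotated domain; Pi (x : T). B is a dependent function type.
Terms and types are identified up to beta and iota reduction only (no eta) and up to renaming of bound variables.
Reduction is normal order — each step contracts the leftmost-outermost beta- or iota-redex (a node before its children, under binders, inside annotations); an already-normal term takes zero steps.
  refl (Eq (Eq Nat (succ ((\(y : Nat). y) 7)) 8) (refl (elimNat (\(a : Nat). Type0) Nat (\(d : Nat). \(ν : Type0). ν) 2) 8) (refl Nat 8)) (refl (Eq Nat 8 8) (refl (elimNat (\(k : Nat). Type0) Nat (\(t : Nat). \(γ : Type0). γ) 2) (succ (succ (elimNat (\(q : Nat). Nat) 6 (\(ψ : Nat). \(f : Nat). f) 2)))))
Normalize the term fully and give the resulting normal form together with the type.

reduced normal form:
  refl (Eq (Eq Nat 8 8) (refl Nat 8) (refl Nat 8)) (refl (Eq Nat 8 8) (refl Nat 8))
inferred type:
  Eq (Eq (Eq Nat 8 8) (refl Nat 8) (refl Nat 8)) (refl (Eq Nat 8 8) (refl Nat 8)) (refl (Eq Nat 8 8) (refl Nat 8))
observation: contracting a beta-redex first, the term normalizes in 22 steps.


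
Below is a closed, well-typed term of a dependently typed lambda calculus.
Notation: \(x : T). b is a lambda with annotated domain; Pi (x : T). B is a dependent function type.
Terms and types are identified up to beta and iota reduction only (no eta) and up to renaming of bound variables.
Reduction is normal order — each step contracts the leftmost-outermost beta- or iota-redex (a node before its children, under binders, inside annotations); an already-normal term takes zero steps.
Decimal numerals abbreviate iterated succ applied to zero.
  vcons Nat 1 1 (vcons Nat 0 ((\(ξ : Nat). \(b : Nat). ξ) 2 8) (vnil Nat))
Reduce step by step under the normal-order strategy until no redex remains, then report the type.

normal-order reduction sequence:
  vcons Nat 1 1 (vcons Nat 0 ((\(ξ : Nat). \(b : Nat). ξ) 2 8) (vnil Nat))
  ~> vcons Nat 1 1 (vcons Nat 0 ((\(ξ : Nat). 2) 8) (vnil Nat))
  ~> vcons Nat 1 1 (vcons Nat 0 2 (vnil Nat))
inferred type:
  Vec Nat 2


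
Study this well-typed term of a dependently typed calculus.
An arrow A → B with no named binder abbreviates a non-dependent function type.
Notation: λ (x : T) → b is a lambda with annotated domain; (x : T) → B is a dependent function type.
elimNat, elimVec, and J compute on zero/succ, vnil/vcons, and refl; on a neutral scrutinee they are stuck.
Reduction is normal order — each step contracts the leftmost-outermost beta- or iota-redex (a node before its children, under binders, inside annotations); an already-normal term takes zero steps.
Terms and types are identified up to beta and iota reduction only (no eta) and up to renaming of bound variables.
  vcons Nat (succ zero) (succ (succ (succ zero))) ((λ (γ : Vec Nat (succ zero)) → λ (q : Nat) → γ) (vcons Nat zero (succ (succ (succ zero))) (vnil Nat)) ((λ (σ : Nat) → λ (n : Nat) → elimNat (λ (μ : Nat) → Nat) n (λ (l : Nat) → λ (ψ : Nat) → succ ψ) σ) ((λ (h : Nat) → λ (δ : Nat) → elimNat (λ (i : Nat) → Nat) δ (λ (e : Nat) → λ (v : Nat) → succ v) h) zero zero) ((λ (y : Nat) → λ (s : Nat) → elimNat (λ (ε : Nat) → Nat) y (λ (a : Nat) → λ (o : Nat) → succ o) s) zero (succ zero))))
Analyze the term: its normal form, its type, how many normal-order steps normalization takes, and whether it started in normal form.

reduced normal form:
  vcons Nat (succ zero) (succ (succ (succ zero))) (vcons Nat zero (succ (succ (succ zero))) (vnil Nat))
the term's type:
  Vec Nat (succ (succ zero))
reduction steps (normal order): 2
term was already normal: no
first redex: a beta-redex


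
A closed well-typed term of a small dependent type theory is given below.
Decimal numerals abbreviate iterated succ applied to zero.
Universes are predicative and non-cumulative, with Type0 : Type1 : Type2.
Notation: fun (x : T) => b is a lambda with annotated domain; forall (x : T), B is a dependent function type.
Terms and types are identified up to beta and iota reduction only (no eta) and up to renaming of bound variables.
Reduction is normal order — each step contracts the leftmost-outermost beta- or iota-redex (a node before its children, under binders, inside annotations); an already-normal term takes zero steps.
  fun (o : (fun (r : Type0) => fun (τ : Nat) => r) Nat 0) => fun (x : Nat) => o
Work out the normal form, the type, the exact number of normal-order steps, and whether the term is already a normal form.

resulting normal form:
  fun (o : Nat) => fun (r : Nat) => o
inferred type:
  forall (o : Nat), forall (r : Nat), Nat
steps to reach normal form (normal order): 2
already normal: no
first contracted redex: a beta-redex


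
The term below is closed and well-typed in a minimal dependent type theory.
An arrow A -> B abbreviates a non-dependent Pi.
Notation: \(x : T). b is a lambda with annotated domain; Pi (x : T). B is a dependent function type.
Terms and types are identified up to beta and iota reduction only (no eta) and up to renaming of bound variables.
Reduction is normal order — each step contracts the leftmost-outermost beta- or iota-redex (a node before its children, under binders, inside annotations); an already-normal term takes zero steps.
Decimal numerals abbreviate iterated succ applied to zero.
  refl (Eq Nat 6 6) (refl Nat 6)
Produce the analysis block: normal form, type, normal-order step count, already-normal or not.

resulting normal form:
  refl (Eq Nat 6 6) (refl Nat 6)
inferred type:
  Eq (Eq Nat 6 6) (refl Nat 6) (refl Nat 6)
normal-order step count: 0
started in normal form: yes


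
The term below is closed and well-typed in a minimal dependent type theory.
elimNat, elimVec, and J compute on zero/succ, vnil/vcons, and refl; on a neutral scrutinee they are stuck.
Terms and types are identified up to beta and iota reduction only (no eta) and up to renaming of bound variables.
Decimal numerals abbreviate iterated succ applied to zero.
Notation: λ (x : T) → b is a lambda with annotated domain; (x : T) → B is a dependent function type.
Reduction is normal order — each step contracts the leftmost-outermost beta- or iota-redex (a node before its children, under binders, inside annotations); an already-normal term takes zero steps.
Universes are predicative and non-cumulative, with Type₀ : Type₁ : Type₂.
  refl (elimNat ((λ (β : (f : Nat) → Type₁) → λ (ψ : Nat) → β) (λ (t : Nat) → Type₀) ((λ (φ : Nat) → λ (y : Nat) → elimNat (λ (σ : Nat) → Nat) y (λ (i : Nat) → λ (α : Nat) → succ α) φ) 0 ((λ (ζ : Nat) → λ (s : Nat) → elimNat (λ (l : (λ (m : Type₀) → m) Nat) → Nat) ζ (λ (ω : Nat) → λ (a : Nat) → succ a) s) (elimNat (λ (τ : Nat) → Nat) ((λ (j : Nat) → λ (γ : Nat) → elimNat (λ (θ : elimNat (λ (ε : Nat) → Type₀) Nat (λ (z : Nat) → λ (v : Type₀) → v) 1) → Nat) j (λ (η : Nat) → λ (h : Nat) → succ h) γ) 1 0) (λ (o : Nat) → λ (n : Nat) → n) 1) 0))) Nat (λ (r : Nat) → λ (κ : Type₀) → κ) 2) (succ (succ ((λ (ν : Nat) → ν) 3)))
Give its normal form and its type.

reduced normal form:
  refl Nat 5
type:
  Eq Nat 5 5


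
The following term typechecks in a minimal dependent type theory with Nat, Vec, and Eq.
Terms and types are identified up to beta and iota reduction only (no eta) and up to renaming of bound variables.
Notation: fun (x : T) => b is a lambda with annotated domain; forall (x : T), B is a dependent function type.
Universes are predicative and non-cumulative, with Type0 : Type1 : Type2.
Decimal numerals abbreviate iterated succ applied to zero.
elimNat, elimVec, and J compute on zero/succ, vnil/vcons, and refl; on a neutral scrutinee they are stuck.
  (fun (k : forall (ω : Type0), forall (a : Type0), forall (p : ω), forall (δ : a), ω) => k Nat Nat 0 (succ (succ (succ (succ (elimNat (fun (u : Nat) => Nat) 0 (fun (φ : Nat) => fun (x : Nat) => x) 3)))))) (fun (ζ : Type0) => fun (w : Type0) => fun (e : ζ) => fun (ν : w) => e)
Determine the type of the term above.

type:
  Nat


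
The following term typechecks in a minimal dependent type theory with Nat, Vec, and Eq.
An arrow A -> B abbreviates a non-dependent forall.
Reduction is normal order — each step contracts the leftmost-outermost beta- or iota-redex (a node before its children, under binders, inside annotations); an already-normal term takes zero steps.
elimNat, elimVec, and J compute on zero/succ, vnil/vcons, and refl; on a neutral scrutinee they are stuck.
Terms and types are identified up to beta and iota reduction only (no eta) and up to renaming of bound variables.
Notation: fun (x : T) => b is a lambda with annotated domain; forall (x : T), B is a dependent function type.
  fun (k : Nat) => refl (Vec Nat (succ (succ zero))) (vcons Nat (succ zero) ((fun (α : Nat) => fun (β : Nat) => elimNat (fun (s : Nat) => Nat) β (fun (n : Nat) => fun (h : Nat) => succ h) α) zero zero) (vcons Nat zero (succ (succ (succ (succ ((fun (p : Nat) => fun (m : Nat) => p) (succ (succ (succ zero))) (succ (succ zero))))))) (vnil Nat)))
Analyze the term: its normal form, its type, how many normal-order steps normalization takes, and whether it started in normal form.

reduced normal form:
  fun (k : Nat) => refl (Vec Nat (succ (succ zero))) (vcons Nat (succ zero) zero (vcons Nat zero (succ (succ (succ (succ (succ (succ (succ zero))))))) (vnil Nat)))
type:
  Nat -> Eq (Vec Nat (succ (succ zero))) (vcons Nat (succ zero) zero (vcons Nat zero (succ (succ (succ (succ (succ (succ (succ zero))))))) (vnil Nat))) (vcons Nat (succ zero) zero (vcons Nat zero (succ (succ (succ (succ (succ (succ (succ zero))))))) (vnil Nat)))
steps to reach normal form (normal order): 5
term was already normal: no
first contracted redex: a beta-redex


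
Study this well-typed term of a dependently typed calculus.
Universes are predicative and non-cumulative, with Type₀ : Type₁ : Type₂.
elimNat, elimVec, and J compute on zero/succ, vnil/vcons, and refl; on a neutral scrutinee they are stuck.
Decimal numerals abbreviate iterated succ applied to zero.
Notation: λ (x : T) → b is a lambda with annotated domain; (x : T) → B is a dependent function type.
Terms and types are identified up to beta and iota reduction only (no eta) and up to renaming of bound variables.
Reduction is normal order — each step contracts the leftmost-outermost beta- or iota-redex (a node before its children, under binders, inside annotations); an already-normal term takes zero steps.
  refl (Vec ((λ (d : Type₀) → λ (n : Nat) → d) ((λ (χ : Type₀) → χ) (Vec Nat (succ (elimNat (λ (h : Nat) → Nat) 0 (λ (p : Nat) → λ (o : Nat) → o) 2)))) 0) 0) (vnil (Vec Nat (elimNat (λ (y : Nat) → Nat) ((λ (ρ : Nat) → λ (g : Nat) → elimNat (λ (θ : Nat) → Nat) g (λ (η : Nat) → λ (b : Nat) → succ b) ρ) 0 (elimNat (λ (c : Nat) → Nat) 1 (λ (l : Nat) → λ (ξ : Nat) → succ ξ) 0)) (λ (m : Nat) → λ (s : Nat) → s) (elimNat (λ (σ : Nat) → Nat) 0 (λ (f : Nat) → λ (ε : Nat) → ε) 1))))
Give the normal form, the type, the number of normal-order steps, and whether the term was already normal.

resulting normal form:
  refl (Vec (Vec Nat 1) 0) (vnil (Vec Nat 1))
inferred type:
  Eq (Vec (Vec Nat 1) 0) (vnil (Vec Nat 1)) (vnil (Vec Nat 1))
normal-order step count: 19
term was already normal: no
first contracted redex: a beta-redex


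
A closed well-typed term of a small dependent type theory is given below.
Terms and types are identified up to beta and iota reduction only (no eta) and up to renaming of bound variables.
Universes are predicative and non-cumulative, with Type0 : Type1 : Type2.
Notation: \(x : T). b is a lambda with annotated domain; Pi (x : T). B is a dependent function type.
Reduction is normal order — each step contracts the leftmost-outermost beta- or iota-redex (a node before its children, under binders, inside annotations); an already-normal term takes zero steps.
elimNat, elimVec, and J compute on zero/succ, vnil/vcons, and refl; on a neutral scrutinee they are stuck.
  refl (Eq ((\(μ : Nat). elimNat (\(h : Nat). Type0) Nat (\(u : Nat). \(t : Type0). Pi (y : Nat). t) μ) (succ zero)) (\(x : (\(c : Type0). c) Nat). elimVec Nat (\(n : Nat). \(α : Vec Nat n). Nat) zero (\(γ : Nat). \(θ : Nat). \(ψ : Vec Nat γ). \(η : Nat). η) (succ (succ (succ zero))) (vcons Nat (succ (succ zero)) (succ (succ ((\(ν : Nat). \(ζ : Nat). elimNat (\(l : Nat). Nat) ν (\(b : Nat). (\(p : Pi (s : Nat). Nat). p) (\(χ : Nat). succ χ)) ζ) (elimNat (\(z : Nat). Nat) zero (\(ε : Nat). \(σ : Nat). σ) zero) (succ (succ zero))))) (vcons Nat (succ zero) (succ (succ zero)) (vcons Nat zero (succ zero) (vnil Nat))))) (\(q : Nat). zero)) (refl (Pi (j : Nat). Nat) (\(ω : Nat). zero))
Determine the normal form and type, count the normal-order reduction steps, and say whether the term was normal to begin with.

resulting normal form:
  refl (Eq (Pi (μ : Nat). Nat) (\(h : Nat). zero) (\(u : Nat). zero)) (refl (Pi (t : Nat). Nat) (\(y : Nat). zero))
the term's type:
  Eq (Eq (Pi (μ : Nat). Nat) (\(h : Nat). zero) (\(u : Nat). zero)) (refl (Pi (t : Nat). Nat) (\(y : Nat). zero)) (refl (Pi (x : Nat). Nat) (\(c : Nat). zero))
normal-order step count: 22
already normal: no
first redex: a beta-redex


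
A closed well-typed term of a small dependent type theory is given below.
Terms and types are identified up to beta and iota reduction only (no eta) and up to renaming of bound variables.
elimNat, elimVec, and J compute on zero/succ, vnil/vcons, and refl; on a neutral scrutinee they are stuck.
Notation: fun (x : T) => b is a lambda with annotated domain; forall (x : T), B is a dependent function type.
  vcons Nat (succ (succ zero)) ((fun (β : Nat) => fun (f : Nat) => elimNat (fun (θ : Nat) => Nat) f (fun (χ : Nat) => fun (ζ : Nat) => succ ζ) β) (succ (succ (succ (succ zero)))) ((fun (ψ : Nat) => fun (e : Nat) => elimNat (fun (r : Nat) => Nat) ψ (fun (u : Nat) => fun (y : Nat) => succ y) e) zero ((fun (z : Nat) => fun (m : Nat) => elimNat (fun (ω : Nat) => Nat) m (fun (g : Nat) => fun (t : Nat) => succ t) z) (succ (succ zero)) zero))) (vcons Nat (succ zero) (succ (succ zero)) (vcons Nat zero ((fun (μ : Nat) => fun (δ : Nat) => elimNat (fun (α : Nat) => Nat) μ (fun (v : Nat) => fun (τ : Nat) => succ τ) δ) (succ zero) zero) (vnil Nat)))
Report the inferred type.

type:
  Vec Nat (succ (succ (succ zero)))


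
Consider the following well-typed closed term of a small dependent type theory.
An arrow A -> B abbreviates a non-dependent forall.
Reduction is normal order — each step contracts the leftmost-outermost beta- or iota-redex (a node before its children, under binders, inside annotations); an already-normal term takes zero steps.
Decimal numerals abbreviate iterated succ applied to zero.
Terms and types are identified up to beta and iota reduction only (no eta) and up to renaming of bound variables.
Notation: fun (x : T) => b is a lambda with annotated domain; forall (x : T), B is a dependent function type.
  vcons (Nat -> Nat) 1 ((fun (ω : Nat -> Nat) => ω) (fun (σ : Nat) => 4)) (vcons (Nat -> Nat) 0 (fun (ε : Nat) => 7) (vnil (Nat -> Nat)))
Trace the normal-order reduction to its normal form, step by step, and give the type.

reduction (normal order):
  vcons (Nat -> Nat) 1 ((fun (ω : Nat -> Nat) => ω) (fun (σ : Nat) => 4)) (vcons (Nat -> Nat) 0 (fun (ε : Nat) => 7) (vnil (Nat -> Nat)))
  ~> vcons (Nat -> Nat) 1 (fun (ω : Nat) => 4) (vcons (Nat -> Nat) 0 (fun (σ : Nat) => 7) (vnil (Nat -> Nat)))
the term's type:
  Vec (Nat -> Nat) 2


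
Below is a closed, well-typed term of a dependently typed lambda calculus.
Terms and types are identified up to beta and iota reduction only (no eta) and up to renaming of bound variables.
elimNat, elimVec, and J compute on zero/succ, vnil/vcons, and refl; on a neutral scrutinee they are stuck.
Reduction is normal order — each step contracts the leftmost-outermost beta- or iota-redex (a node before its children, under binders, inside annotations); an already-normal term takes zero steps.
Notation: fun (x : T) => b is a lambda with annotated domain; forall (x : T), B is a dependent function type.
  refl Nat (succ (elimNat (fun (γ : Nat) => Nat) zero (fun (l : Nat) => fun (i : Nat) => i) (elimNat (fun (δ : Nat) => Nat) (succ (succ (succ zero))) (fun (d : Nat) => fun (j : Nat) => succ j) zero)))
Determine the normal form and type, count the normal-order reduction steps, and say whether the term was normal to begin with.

normal form:
  refl Nat (succ zero)
type:
  Eq Nat (succ zero) (succ zero)
normal-order step count: 11
term was already normal: no
first contracted redex: an elimNat iota-redex


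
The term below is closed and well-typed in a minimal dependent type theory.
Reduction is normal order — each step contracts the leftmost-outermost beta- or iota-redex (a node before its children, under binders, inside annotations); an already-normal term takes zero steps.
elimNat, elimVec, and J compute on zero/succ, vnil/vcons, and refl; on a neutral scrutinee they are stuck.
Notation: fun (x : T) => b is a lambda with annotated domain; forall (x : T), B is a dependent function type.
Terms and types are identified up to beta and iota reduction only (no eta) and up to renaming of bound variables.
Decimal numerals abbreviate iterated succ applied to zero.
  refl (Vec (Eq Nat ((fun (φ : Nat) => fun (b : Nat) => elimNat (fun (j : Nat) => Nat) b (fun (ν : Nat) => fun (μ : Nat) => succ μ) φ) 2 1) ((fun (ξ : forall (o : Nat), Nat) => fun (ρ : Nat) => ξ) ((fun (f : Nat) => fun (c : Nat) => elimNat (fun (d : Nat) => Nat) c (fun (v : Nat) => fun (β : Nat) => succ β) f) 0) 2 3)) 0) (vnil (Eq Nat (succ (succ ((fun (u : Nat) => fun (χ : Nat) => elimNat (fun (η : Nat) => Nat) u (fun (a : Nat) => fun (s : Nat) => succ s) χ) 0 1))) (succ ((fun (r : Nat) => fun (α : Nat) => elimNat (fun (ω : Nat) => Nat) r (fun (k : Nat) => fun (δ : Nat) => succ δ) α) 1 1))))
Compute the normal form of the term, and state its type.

normal form:
  refl (Vec (Eq Nat 3 3) 0) (vnil (Eq Nat 3 3))
the term's type:
  Eq (Vec (Eq Nat 3 3) 0) (vnil (Eq Nat 3 3)) (vnil (Eq Nat 3 3))
observation: the leftmost-outermost redex is a beta-redex, and normalization takes 26 steps.


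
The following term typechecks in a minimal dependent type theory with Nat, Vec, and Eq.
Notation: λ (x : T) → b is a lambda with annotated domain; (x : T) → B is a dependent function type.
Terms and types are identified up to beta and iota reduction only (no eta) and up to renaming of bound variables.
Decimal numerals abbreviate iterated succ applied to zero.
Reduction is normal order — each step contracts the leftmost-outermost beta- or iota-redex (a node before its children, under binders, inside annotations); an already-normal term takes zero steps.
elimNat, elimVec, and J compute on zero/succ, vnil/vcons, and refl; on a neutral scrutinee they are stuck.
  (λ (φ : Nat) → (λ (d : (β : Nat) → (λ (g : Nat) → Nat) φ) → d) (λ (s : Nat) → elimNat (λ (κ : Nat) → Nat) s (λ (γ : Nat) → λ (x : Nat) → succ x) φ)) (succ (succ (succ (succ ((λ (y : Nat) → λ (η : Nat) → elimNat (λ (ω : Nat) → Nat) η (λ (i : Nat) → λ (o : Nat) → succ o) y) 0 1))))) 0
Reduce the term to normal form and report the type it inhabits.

reduced normal form:
  5
inferred type:
  Nat
observation: the first redex contracted is a beta-redex; the normal form is reached in 22 normal-order steps.


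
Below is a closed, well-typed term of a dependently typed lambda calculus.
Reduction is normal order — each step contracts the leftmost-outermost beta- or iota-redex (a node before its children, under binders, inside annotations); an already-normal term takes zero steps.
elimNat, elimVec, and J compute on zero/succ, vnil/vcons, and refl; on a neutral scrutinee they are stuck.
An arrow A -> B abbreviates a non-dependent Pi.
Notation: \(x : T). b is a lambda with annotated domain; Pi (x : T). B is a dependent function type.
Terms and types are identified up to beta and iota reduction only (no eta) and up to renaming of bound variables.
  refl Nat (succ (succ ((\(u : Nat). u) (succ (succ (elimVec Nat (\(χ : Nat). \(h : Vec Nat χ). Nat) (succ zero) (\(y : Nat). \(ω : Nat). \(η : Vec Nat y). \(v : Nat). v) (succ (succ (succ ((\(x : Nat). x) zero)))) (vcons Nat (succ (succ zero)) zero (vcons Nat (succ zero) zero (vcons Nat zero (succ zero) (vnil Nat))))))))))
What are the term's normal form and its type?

reduced normal form:
  refl Nat (succ (succ (succ (succ (succ zero)))))
inferred type:
  Eq Nat (succ (succ (succ (succ (succ zero))))) (succ (succ (succ (succ (succ zero)))))


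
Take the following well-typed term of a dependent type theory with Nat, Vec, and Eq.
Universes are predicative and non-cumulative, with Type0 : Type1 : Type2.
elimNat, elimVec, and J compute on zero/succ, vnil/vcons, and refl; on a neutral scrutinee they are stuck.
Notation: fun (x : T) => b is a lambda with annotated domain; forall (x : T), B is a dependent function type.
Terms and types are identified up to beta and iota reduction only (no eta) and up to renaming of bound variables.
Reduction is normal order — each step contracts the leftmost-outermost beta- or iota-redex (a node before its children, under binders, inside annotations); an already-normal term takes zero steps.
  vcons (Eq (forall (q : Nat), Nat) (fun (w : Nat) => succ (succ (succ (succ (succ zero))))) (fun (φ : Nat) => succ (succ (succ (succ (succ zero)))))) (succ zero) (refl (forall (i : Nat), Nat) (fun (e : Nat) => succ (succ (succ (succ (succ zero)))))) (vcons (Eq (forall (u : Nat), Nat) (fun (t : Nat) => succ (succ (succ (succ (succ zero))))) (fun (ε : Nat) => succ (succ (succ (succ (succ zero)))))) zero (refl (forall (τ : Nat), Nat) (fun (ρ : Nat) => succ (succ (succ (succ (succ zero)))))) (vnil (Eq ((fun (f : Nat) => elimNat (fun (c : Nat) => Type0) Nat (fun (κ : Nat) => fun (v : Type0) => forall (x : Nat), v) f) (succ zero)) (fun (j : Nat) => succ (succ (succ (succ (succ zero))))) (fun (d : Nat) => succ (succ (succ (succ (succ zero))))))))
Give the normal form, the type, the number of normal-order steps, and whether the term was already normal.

normal form:
  vcons (Eq (forall (q : Nat), Nat) (fun (w : Nat) => succ (succ (succ (succ (succ zero))))) (fun (φ : Nat) => succ (succ (succ (succ (succ zero)))))) (succ zero) (refl (forall (i : Nat), Nat) (fun (e : Nat) => succ (succ (succ (succ (succ zero)))))) (vcons (Eq (forall (u : Nat), Nat) (fun (t : Nat) => succ (succ (succ (succ (succ zero))))) (fun (ε : Nat) => succ (succ (succ (succ (succ zero)))))) zero (refl (forall (τ : Nat), Nat) (fun (ρ : Nat) => succ (succ (succ (succ (succ zero)))))) (vnil (Eq (forall (f : Nat), Nat) (fun (c : Nat) => succ (succ (succ (succ (succ zero))))) (fun (κ : Nat) => succ (succ (succ (succ (succ zero))))))))
the term's type:
  Vec (Eq (forall (q : Nat), Nat) (fun (w : Nat) => succ (succ (succ (succ (succ zero))))) (fun (φ : Nat) => succ (succ (succ (succ (succ zero)))))) (succ (succ zero))
steps to reach normal form (normal order): 5
started in normal form: no
first redex: a beta-redex


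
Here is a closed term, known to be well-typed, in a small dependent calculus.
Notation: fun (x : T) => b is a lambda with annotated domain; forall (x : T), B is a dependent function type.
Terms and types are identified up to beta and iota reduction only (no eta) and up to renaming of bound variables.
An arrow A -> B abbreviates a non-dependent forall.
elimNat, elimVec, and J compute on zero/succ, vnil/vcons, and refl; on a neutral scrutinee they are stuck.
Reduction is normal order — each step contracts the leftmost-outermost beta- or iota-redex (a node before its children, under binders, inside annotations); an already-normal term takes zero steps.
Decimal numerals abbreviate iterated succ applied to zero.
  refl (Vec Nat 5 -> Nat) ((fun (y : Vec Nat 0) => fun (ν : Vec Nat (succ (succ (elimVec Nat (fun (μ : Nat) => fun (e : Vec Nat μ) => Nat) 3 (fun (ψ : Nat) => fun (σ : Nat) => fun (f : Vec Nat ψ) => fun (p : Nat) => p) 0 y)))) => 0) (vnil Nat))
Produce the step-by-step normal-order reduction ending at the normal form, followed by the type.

normal-order reduction sequence:
  refl (Vec Nat 5 -> Nat) ((fun (y : Vec Nat 0) => fun (ν : Vec Nat (succ (succ (elimVec Nat (fun (μ : Nat) => fun (e : Vec Nat μ) => Nat) 3 (fun (ψ : Nat) => fun (σ : Nat) => fun (f : Vec Nat ψ) => fun (p : Nat) => p) 0 y)))) => 0) (vnil Nat))
  ~> refl (Vec Nat 5 -> Nat) (fun (y : Vec Nat (succ (succ (elimVec Nat (fun (ν : Nat) => fun (μ : Vec Nat ν) => Nat) 3 (fun (e : Nat) => fun (ψ : Nat) => fun (σ : Vec Nat e) => fun (f : Nat) => f) 0 (vnil Nat))))) => 0)
  ~> refl (Vec Nat 5 -> Nat) (fun (y : Vec Nat 5) => 0)
type:
  Eq (Vec Nat 5 -> Nat) (fun (y : Vec Nat 5) => 0) (fun (ν : Vec Nat 5) => 0)


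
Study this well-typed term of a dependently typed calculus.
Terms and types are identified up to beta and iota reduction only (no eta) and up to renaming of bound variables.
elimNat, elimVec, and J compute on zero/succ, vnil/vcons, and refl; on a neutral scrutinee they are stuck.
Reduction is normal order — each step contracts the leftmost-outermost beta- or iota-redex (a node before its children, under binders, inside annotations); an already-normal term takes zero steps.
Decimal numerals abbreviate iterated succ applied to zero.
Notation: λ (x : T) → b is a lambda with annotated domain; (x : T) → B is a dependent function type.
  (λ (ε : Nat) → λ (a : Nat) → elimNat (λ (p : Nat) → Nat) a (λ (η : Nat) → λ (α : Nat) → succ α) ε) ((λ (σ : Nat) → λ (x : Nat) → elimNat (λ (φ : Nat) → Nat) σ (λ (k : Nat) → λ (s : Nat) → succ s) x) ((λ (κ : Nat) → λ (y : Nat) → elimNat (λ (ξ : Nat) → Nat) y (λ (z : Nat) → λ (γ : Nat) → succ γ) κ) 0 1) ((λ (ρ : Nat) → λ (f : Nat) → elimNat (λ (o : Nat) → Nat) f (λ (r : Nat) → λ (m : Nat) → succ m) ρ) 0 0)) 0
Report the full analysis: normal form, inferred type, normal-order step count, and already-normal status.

normal form:
  1
inferred type:
  Nat
normal-order step count: 15
term was already normal: no
first redex: a beta-redex


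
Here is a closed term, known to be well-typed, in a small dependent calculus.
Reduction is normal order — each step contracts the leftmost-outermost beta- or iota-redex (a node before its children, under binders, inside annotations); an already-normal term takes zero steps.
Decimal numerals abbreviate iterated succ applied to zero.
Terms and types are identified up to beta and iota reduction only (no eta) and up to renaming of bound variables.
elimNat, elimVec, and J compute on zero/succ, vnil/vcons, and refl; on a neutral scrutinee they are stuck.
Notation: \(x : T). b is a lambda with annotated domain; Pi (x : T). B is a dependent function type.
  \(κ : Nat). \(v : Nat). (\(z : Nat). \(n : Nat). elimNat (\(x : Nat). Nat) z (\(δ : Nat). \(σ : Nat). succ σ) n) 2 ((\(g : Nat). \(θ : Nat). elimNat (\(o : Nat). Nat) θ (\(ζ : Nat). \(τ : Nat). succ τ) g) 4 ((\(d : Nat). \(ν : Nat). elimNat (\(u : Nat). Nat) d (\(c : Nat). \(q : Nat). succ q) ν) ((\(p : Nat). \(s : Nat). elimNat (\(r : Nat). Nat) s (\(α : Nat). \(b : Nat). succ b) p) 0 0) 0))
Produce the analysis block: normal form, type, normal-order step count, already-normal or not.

resulting normal form:
  \(κ : Nat). \(v : Nat). 6
type:
  Pi (κ : Nat). Pi (v : Nat). Nat
steps to reach normal form (normal order): 36
term was already normal: no
first redex: a beta-redex


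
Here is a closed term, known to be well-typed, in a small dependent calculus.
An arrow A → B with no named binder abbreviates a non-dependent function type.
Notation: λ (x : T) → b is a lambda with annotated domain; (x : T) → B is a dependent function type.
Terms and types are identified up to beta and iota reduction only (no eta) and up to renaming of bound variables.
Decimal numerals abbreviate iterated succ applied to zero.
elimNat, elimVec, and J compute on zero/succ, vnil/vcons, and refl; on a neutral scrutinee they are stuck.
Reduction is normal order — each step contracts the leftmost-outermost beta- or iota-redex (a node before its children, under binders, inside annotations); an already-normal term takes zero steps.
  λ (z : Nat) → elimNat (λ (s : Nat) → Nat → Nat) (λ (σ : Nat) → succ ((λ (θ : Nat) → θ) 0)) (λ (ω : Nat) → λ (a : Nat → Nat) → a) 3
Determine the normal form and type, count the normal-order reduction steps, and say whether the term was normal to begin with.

resulting normal form:
  λ (z : Nat) → λ (s : Nat) → 1
inferred type:
  Nat → Nat → Nat
reduction steps (normal order): 11
already normal: no
first contracted redex: an elimNat iota-redex


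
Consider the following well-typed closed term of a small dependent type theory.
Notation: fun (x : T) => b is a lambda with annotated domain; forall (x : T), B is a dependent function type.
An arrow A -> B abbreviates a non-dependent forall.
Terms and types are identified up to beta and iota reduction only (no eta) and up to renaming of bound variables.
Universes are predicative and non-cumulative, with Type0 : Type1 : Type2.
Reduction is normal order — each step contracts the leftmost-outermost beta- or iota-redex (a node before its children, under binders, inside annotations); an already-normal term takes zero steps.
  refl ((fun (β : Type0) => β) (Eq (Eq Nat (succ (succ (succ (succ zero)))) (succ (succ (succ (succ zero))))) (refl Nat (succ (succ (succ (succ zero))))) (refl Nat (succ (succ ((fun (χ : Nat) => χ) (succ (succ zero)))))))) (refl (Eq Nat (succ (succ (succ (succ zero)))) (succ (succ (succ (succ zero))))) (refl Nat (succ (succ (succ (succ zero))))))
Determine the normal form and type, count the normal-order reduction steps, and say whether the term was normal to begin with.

reduced normal form:
  refl (Eq (Eq Nat (succ (succ (succ (succ zero)))) (succ (succ (succ (succ zero))))) (refl Nat (succ (succ (succ (succ zero))))) (refl Nat (succ (succ (succ (succ zero)))))) (refl (Eq Nat (succ (succ (succ (succ zero)))) (succ (succ (succ (succ zero))))) (refl Nat (succ (succ (succ (succ zero))))))
inferred type:
  Eq (Eq (Eq Nat (succ (succ (succ (succ zero)))) (succ (succ (succ (succ zero))))) (refl Nat (succ (succ (succ (succ zero))))) (refl Nat (succ (succ (succ (succ zero)))))) (refl (Eq Nat (succ (succ (succ (succ zero)))) (succ (succ (succ (succ zero))))) (refl Nat (succ (succ (succ (succ zero)))))) (refl (Eq Nat (succ (succ (succ (succ zero)))) (succ (succ (succ (succ zero))))) (refl Nat (succ (succ (succ (succ zero))))))
reduction steps (normal order): 2
started in normal form: no
first contracted redex: a beta-redex


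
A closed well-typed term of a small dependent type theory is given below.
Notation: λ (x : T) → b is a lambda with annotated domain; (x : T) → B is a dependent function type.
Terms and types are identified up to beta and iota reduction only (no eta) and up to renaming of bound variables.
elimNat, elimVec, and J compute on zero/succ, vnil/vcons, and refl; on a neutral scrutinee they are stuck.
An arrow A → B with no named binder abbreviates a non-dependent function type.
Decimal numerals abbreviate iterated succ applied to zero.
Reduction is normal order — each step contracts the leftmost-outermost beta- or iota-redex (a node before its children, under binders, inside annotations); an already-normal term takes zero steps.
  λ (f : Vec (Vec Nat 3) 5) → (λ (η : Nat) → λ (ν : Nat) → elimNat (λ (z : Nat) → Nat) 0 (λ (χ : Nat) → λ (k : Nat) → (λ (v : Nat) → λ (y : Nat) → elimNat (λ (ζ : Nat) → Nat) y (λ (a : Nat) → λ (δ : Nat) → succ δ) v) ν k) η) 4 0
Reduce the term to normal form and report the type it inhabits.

resulting normal form:
  λ (f : Vec (Vec Nat 3) 5) → 0
inferred type:
  Vec (Vec Nat 3) 5 → Nat
observation: 27 normal-order steps normalize the term, beginning with a beta-redex.
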